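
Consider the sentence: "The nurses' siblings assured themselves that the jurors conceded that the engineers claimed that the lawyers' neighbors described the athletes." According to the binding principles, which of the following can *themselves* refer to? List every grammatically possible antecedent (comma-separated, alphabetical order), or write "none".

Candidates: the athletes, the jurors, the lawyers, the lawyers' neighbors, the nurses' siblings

the nurses' siblings

*themselves* is a reflexive; Principle A requires it to be bound within its binding domain — the matrix clause.
— the athletes: object of the clause headed by 'described'; does not c-command the reflexive — cannot bind it (Principle A).
— the jurors: subject of the clause headed by 'conceded'; does not c-command the reflexive — cannot bind it (Principle A).
— the lawyers: possessor inside the subject DP of the clause headed by 'described'; does not c-command the reflexive — cannot bind it (Principle A).
— the lawyers' neighbors: subject of the clause headed by 'described'; does not c-command the reflexive — cannot bind it (Principle A).
— the nurses' siblings: subject of the matrix clause; c-commands the reflexive within its binding domain — allowed (Principle A).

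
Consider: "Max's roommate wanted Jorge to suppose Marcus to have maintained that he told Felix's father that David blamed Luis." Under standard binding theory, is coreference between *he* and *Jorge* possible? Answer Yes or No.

Yes

*Jorge* is an R-expression; Principle C requires it to be free (not bound by any c-commanding expression).
— he: subject of the clause headed by 'told'; the pronoun does not c-command the R-expression — coreference allowed.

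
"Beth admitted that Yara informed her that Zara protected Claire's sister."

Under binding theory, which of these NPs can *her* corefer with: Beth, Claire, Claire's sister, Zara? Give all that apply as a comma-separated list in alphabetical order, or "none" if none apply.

*her* is a pronoun; Principle B requires it to be free in its binding domain — the clause headed by 'informed'.
— Beth: subject of the matrix clause; c-commands the pronoun but lies outside its binding domain — allowed.
— Claire: possessor inside the object DP of the clause headed by 'protected'; is c-commanded by the pronoun; coreference would bind this R-expression — blocked (Principle C).
— Claire's sister: object of the clause headed by 'protected'; is c-commanded by the pronoun; coreference would bind this R-expression — blocked (Principle C).
— Zara: subject of the clause headed by 'protected'; is c-commanded by the pronoun; coreference would bind this R-expression — blocked (Principle C).

Beth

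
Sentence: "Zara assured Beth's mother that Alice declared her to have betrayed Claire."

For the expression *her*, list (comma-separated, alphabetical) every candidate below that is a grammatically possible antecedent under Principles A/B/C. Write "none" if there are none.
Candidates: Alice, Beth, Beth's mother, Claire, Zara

Beth, Beth's mother, Zara

*her* is a pronoun; Principle B requires it to be free in its binding domain — the clause headed by 'declared'.
— Alice: subject of the clause headed by 'declared'; c-commands the pronoun within its binding domain — blocked (Principle B).
— Beth: possessor inside the object DP of the matrix clause; does not c-command the pronoun — Principle B does not apply; allowed.
— Beth's mother: object of the matrix clause; c-commands the pronoun but lies outside its binding domain — allowed.
— Claire: object of the clause headed by 'betrayed'; is c-commanded by the pronoun; coreference would bind this R-expression — blocked (Principle C).
— Zara: subject of the matrix clause; c-commands the pronoun but lies outside its binding domain — allowed.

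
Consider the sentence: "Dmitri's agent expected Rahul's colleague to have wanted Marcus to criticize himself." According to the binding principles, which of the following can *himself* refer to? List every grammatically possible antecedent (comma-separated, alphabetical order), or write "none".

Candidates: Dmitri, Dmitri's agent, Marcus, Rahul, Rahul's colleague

*himself* is a reflexive; Principle A requires it to be bound within its binding domain — the clause headed by 'criticize'.
— Dmitri: possessor inside the subject DP of the matrix clause; does not c-command the reflexive — cannot bind it (Principle A).
— Dmitri's agent: subject of the matrix clause; c-commands the reflexive but lies outside its binding domain — cannot bind it (Principle A).
— Marcus: subject of the clause headed by 'criticize'; c-commands the reflexive within its binding domain — allowed (Principle A).
— Rahul: possessor inside the subject DP of the clause headed by 'wanted'; does not c-command the reflexive — cannot bind it (Principle A).
— Rahul's colleague: subject of the clause headed by 'wanted'; c-commands the reflexive but lies outside its binding domain — cannot bind it (Principle A).

Marcus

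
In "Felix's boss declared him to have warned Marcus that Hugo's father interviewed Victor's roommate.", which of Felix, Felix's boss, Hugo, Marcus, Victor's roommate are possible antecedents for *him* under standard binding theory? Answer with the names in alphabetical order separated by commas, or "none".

*him* is a pronoun; Principle B requires it to be free in its binding domain — the matrix clause.
— Felix: possessor inside the subject DP of the matrix clause; does not c-command the pronoun — Principle B does not apply; allowed.
— Felix's boss: subject of the matrix clause; c-commands the pronoun within its binding domain — blocked (Principle B).
— Hugo: possessor inside the subject DP of the clause headed by 'interviewed'; is c-commanded by the pronoun; coreference would bind this R-expression — blocked (Principle C).
— Marcus: object of the clause headed by 'warned'; is c-commanded by the pronoun; coreference would bind this R-expression — blocked (Principle C).
— Victor's roommate: object of the clause headed by 'interviewed'; is c-commanded by the pronoun; coreference would bind this R-expression — blocked (Principle C).

Felix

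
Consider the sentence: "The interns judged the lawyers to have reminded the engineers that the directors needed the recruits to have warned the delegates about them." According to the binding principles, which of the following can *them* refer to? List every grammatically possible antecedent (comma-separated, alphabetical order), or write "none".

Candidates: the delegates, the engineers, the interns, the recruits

*them* is a pronoun; Principle B requires it to be free in its binding domain — the clause headed by 'warned'.
— the delegates: object of the clause headed by 'warned'; c-commands the pronoun within its binding domain — blocked (Principle B).
— the engineers: object of the clause headed by 'reminded'; c-commands the pronoun but lies outside its binding domain — allowed.
— the interns: subject of the matrix clause; c-commands the pronoun but lies outside its binding domain — allowed.
— the recruits: subject of the clause headed by 'warned'; c-commands the pronoun within its binding domain — blocked (Principle B).

the engineers, the interns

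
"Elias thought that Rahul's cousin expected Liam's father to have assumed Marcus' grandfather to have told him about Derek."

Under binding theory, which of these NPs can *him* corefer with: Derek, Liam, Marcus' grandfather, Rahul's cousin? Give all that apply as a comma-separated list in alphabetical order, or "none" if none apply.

Liam, Rahul's cousin

*him* is a pronoun; Principle B requires it to be free in its binding domain — the clause headed by 'told'.
— Derek: second object of the clause headed by 'told'; is c-commanded by the pronoun; coreference would bind this R-expression — blocked (Principle C).
— Liam: possessor inside the subject DP of the clause headed by 'assumed'; does not c-command the pronoun — Principle B does not apply; allowed.
— Marcus' grandfather: subject of the clause headed by 'told'; c-commands the pronoun within its binding domain — blocked (Principle B).
— Rahul's cousin: subject of the clause headed by 'expected'; c-commands the pronoun but lies outside its binding domain — allowed.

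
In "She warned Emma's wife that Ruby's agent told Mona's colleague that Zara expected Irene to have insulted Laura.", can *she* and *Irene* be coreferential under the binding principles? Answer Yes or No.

*Irene* is an R-expression; Principle C requires it to be free (not bound by any c-commanding expression).
— she: subject of the matrix clause; the pronoun c-commands the R-expression — coreference blocked (Principle C).

No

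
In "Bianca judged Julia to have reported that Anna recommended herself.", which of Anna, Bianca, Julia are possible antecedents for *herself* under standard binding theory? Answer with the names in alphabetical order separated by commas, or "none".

Anna

*herself* is a reflexive; Principle A requires it to be bound within its binding domain — the clause headed by 'recommended'.
— Anna: subject of the clause headed by 'recommended'; c-commands the reflexive within its binding domain — allowed (Principle A).
— Bianca: subject of the matrix clause; c-commands the reflexive but lies outside its binding domain — cannot bind it (Principle A).
— Julia: subject of the clause headed by 'reported'; c-commands the reflexive but lies outside its binding domain — cannot bind it (Principle A).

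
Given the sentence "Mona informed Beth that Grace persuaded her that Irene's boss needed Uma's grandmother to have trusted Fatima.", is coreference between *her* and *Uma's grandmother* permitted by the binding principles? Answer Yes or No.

*her* is a pronoun; Principle B requires it to be free in its binding domain — the clause headed by 'persuaded'.
— Uma's grandmother: subject of the clause headed by 'trusted'; is c-commanded by the pronoun; coreference would bind this R-expression — blocked (Principle C).

No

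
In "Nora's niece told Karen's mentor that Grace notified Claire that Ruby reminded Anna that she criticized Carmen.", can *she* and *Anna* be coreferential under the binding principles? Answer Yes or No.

*Anna* is an R-expression; Principle C requires it to be free (not bound by any c-commanding expression).
— she: subject of the clause headed by 'criticized'; the pronoun does not c-command the R-expression — coreference allowed.

Yes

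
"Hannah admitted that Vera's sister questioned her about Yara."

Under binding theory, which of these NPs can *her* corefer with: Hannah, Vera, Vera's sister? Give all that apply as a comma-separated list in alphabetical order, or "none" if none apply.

*her* is a pronoun; Principle B requires it to be free in its binding domain — the clause headed by 'questioned'.
— Hannah: subject of the matrix clause; c-commands the pronoun but lies outside its binding domain — allowed.
— Vera: possessor inside the subject DP of the clause headed by 'questioned'; does not c-command the pronoun — Principle B does not apply; allowed.
— Vera's sister: subject of the clause headed by 'questioned'; c-commands the pronoun within its binding domain — blocked (Principle B).

Hannah, Vera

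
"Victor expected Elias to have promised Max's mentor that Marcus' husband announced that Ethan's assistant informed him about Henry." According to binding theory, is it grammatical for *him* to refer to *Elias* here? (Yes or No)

*Elias* is an R-expression; Principle C requires it to be free (not bound by any c-commanding expression).
— him: object of the clause headed by 'informed'; the pronoun does not c-command the R-expression — coreference allowed.

Yes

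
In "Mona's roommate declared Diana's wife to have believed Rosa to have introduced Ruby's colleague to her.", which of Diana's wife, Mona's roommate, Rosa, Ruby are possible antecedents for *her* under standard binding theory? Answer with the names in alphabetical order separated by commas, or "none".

*her* is a pronoun; Principle B requires it to be free in its binding domain — the clause headed by 'introduced'.
— Diana's wife: subject of the clause headed by 'believed'; c-commands the pronoun but lies outside its binding domain — allowed.
— Mona's roommate: subject of the matrix clause; c-commands the pronoun but lies outside its binding domain — allowed.
— Rosa: subject of the clause headed by 'introduced'; c-commands the pronoun within its binding domain — blocked (Principle B).
— Ruby: possessor inside the object DP of the clause headed by 'introduced'; does not c-command the pronoun — Principle B does not apply; allowed.

Diana's wife, Mona's roommate, Ruby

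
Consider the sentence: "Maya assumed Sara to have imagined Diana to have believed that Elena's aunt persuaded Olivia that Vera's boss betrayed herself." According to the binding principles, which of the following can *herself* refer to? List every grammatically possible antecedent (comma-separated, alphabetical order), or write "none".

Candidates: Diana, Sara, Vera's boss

*herself* is a reflexive; Principle A requires it to be bound within its binding domain — the clause headed by 'betrayed'.
— Diana: subject of the clause headed by 'believed'; c-commands the reflexive but lies outside its binding domain — cannot bind it (Principle A).
— Sara: subject of the clause headed by 'imagined'; c-commands the reflexive but lies outside its binding domain — cannot bind it (Principle A).
— Vera's boss: subject of the clause headed by 'betrayed'; c-commands the reflexive within its binding domain — allowed (Principle A).

Vera's boss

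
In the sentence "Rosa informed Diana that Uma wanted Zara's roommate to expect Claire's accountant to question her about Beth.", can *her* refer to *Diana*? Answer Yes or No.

*her* is a pronoun; Principle B requires it to be free in its binding domain — the clause headed by 'question'.
— Diana: object of the matrix clause; c-commands the pronoun but lies outside its binding domain — allowed.

Yes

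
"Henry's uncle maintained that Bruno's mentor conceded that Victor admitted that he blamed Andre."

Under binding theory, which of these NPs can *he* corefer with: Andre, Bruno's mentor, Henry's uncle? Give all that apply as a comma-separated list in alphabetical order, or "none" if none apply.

Bruno's mentor, Henry's uncle

*he* is a pronoun; Principle B requires it to be free in its binding domain — the clause headed by 'blamed'.
— Andre: object of the clause headed by 'blamed'; is c-commanded by the pronoun; coreference would bind this R-expression — blocked (Principle C).
— Bruno's mentor: subject of the clause headed by 'conceded'; c-commands the pronoun but lies outside its binding domain — allowed.
— Henry's uncle: subject of the matrix clause; c-commands the pronoun but lies outside its binding domain — allowed.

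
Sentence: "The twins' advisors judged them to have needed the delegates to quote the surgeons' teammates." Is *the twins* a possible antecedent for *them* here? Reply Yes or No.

*them* is a pronoun; Principle B requires it to be free in its binding domain — the matrix clause.
— the twins: possessor inside the subject DP of the matrix clause; does not c-command the pronoun — Principle B does not apply; allowed.

Yes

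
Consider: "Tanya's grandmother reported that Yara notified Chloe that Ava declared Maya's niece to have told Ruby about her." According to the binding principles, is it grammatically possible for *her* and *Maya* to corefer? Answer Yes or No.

Yes

*her* is a pronoun; Principle B requires it to be free in its binding domain — the clause headed by 'told'.
— Maya: possessor inside the subject DP of the clause headed by 'told'; does not c-command the pronoun — Principle B does not apply; allowed.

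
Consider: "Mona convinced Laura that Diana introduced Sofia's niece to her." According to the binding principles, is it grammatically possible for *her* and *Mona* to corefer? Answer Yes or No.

*her* is a pronoun; Principle B requires it to be free in its binding domain — the clause headed by 'introduced'.
— Mona: subject of the matrix clause; c-commands the pronoun but lies outside its binding domain — allowed.

Yes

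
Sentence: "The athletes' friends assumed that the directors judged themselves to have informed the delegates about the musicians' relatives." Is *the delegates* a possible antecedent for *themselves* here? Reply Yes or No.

No

*themselves* is a reflexive; Principle A requires it to be bound within its binding domain — the clause headed by 'judged'.
— the delegates: object of the clause headed by 'informed'; does not c-command the reflexive — cannot bind it (Principle A).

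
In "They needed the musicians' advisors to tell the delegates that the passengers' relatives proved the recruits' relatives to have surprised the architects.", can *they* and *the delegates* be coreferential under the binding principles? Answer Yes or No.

*the delegates* is an R-expression; Principle C requires it to be free (not bound by any c-commanding expression).
— they: subject of the matrix clause; the pronoun c-commands the R-expression — coreference blocked (Principle C).

No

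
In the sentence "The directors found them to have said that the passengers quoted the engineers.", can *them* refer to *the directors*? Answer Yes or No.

No

*them* is a pronoun; Principle B requires it to be free in its binding domain — the matrix clause.
— the directors: subject of the matrix clause; c-commands the pronoun within its binding domain — blocked (Principle B).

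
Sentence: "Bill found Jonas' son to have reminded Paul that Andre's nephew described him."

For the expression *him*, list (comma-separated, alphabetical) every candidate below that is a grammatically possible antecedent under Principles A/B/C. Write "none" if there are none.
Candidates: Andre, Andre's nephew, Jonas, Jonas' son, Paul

*him* is a pronoun; Principle B requires it to be free in its binding domain — the clause headed by 'described'.
— Andre: possessor inside the subject DP of the clause headed by 'described'; does not c-command the pronoun — Principle B does not apply; allowed.
— Andre's nephew: subject of the clause headed by 'described'; c-commands the pronoun within its binding domain — blocked (Principle B).
— Jonas: possessor inside the subject DP of the clause headed by 'reminded'; does not c-command the pronoun — Principle B does not apply; allowed.
— Jonas' son: subject of the clause headed by 'reminded'; c-commands the pronoun but lies outside its binding domain — allowed.
— Paul: object of the clause headed by 'reminded'; c-commands the pronoun but lies outside its binding domain — allowed.

Andre, Jonas, Jonas' son, Paul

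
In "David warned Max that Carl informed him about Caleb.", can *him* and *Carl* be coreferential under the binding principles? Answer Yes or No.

No

*Carl* is an R-expression; Principle C requires it to be free (not bound by any c-commanding expression).
— him: object of the clause headed by 'informed'; the R-expression locally c-commands the pronoun — coreference blocked (Principle B on the pronoun).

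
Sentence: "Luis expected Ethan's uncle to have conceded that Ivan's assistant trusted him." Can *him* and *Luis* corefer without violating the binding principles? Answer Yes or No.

*Luis* is an R-expression; Principle C requires it to be free (not bound by any c-commanding expression).
— him: object of the clause headed by 'trusted'; the pronoun does not c-command the R-expression — coreference allowed.

Yes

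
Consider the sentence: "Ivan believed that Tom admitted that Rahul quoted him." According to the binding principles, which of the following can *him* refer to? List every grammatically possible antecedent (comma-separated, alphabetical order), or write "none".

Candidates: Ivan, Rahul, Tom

Ivan, Tom

*him* is a pronoun; Principle B requires it to be free in its binding domain — the clause headed by 'quoted'.
— Ivan: subject of the matrix clause; c-commands the pronoun but lies outside its binding domain — allowed.
— Rahul: subject of the clause headed by 'quoted'; c-commands the pronoun within its binding domain — blocked (Principle B).
— Tom: subject of the clause headed by 'admitted'; c-commands the pronoun but lies outside its binding domain — allowed.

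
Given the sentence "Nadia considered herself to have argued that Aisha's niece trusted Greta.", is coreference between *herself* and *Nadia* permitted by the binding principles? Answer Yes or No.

Yes

*herself* is a reflexive; Principle A requires it to be bound within its binding domain — the matrix clause.
— Nadia: subject of the matrix clause; c-commands the reflexive within its binding domain — allowed (Principle A).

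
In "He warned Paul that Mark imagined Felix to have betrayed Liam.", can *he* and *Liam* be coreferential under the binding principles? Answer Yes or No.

No

*Liam* is an R-expression; Principle C requires it to be free (not bound by any c-commanding expression).
— he: subject of the matrix clause; the pronoun c-commands the R-expression — coreference blocked (Principle C).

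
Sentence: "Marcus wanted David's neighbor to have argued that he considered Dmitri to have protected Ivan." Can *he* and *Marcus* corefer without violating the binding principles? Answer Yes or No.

Yes

*Marcus* is an R-expression; Principle C requires it to be free (not bound by any c-commanding expression).
— he: subject of the clause headed by 'considered'; the pronoun does not c-command the R-expression — coreference allowed.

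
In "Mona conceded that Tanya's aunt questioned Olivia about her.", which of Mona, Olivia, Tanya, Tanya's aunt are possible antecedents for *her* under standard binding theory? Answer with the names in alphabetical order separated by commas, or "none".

Mona, Tanya

*her* is a pronoun; Principle B requires it to be free in its binding domain — the clause headed by 'questioned'.
— Mona: subject of the matrix clause; c-commands the pronoun but lies outside its binding domain — allowed.
— Olivia: object of the clause headed by 'questioned'; c-commands the pronoun within its binding domain — blocked (Principle B).
— Tanya: possessor inside the subject DP of the clause headed by 'questioned'; does not c-command the pronoun — Principle B does not apply; allowed.
— Tanya's aunt: subject of the clause headed by 'questioned'; c-commands the pronoun within its binding domain — blocked (Principle B).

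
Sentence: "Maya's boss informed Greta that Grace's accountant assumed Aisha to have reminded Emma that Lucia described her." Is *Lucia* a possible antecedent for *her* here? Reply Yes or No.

No

*her* is a pronoun; Principle B requires it to be free in its binding domain — the clause headed by 'described'.
— Lucia: subject of the clause headed by 'described'; c-commands the pronoun within its binding domain — blocked (Principle B).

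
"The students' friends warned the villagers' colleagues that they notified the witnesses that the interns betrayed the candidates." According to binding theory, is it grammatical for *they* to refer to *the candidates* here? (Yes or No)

No

*the candidates* is an R-expression; Principle C requires it to be free (not bound by any c-commanding expression).
— they: subject of the clause headed by 'notified'; the pronoun c-commands the R-expression — coreference blocked (Principle C).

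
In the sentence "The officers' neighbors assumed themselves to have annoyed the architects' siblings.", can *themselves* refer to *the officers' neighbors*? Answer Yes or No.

Yes

*themselves* is a reflexive; Principle A requires it to be bound within its binding domain — the matrix clause.
— the officers' neighbors: subject of the matrix clause; c-commands the reflexive within its binding domain — allowed (Principle A).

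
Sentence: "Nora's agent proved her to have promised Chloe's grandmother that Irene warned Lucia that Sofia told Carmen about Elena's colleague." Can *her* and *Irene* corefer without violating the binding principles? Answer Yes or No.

No

*Irene* is an R-expression; Principle C requires it to be free (not bound by any c-commanding expression).
— her: subject of the clause headed by 'promised'; the pronoun c-commands the R-expression — coreference blocked (Principle C).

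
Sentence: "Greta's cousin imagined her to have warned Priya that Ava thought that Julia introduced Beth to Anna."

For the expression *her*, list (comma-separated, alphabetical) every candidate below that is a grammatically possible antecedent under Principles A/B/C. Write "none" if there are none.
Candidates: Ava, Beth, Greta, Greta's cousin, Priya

Greta

*her* is a pronoun; Principle B requires it to be free in its binding domain — the matrix clause.
— Ava: subject of the clause headed by 'thought'; is c-commanded by the pronoun; coreference would bind this R-expression — blocked (Principle C).
— Beth: object of the clause headed by 'introduced'; is c-commanded by the pronoun; coreference would bind this R-expression — blocked (Principle C).
— Greta: possessor inside the subject DP of the matrix clause; does not c-command the pronoun — Principle B does not apply; allowed.
— Greta's cousin: subject of the matrix clause; c-commands the pronoun within its binding domain — blocked (Principle B).
— Priya: object of the clause headed by 'warned'; is c-commanded by the pronoun; coreference would bind this R-expression — blocked (Principle C).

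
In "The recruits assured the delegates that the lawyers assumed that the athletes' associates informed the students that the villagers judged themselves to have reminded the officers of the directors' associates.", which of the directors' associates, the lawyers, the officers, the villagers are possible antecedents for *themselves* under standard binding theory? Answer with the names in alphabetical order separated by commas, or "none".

the villagers

*themselves* is a reflexive; Principle A requires it to be bound within its binding domain — the clause headed by 'judged'.
— the directors' associates: second object of the clause headed by 'reminded'; does not c-command the reflexive — cannot bind it (Principle A).
— the lawyers: subject of the clause headed by 'assumed'; c-commands the reflexive but lies outside its binding domain — cannot bind it (Principle A).
— the officers: object of the clause headed by 'reminded'; does not c-command the reflexive — cannot bind it (Principle A).
— the villagers: subject of the clause headed by 'judged'; c-commands the reflexive within its binding domain — allowed (Principle A).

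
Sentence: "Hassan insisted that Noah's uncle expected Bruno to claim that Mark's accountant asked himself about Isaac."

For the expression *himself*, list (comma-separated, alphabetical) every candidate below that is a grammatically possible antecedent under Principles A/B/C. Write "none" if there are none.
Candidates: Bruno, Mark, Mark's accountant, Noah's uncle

*himself* is a reflexive; Principle A requires it to be bound within its binding domain — the clause headed by 'asked'.
— Bruno: subject of the clause headed by 'claim'; c-commands the reflexive but lies outside its binding domain — cannot bind it (Principle A).
— Mark: possessor inside the subject DP of the clause headed by 'asked'; does not c-command the reflexive — cannot bind it (Principle A).
— Mark's accountant: subject of the clause headed by 'asked'; c-commands the reflexive within its binding domain — allowed (Principle A).
— Noah's uncle: subject of the clause headed by 'expected'; c-commands the reflexive but lies outside its binding domain — cannot bind it (Principle A).

Mark's accountant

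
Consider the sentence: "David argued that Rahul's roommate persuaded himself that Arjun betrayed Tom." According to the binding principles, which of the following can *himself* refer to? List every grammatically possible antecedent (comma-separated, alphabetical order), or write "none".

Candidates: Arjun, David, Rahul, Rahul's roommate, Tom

*himself* is a reflexive; Principle A requires it to be bound within its binding domain — the clause headed by 'persuaded'.
— Arjun: subject of the clause headed by 'betrayed'; does not c-command the reflexive — cannot bind it (Principle A).
— David: subject of the matrix clause; c-commands the reflexive but lies outside its binding domain — cannot bind it (Principle A).
— Rahul: possessor inside the subject DP of the clause headed by 'persuaded'; does not c-command the reflexive — cannot bind it (Principle A).
— Rahul's roommate: subject of the clause headed by 'persuaded'; c-commands the reflexive within its binding domain — allowed (Principle A).
— Tom: object of the clause headed by 'betrayed'; does not c-command the reflexive — cannot bind it (Principle A).

Rahul's roommate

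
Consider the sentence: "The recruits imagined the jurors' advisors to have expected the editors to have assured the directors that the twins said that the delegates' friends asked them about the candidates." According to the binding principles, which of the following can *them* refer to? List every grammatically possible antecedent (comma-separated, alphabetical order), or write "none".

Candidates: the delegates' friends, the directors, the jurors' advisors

*them* is a pronoun; Principle B requires it to be free in its binding domain — the clause headed by 'asked'.
— the delegates' friends: subject of the clause headed by 'asked'; c-commands the pronoun within its binding domain — blocked (Principle B).
— the directors: object of the clause headed by 'assured'; c-commands the pronoun but lies outside its binding domain — allowed.
— the jurors' advisors: subject of the clause headed by 'expected'; c-commands the pronoun but lies outside its binding domain — allowed.

the directors, the jurors' advisors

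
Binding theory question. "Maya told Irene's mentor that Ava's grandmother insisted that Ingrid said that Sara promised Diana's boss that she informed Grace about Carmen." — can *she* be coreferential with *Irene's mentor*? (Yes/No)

Yes

*she* is a pronoun; Principle B requires it to be free in its binding domain — the clause headed by 'informed'.
— Irene's mentor: object of the matrix clause; c-commands the pronoun but lies outside its binding domain — allowed.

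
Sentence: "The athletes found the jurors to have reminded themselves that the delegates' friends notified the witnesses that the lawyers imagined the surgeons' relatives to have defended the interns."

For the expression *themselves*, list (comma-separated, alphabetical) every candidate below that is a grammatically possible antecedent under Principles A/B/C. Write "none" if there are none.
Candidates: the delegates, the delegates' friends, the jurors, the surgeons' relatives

the jurors

*themselves* is a reflexive; Principle A requires it to be bound within its binding domain — the clause headed by 'reminded'.
— the delegates: possessor inside the subject DP of the clause headed by 'notified'; does not c-command the reflexive — cannot bind it (Principle A).
— the delegates' friends: subject of the clause headed by 'notified'; does not c-command the reflexive — cannot bind it (Principle A).
— the jurors: subject of the clause headed by 'reminded'; c-commands the reflexive within its binding domain — allowed (Principle A).
— the surgeons' relatives: subject of the clause headed by 'defended'; does not c-command the reflexive — cannot bind it (Principle A).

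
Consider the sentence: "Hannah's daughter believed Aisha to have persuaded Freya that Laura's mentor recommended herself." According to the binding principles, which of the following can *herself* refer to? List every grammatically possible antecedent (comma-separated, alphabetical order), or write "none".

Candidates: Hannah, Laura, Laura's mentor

Laura's mentor

*herself* is a reflexive; Principle A requires it to be bound within its binding domain — the clause headed by 'recommended'.
— Hannah: possessor inside the subject DP of the matrix clause; does not c-command the reflexive — cannot bind it (Principle A).
— Laura: possessor inside the subject DP of the clause headed by 'recommended'; does not c-command the reflexive — cannot bind it (Principle A).
— Laura's mentor: subject of the clause headed by 'recommended'; c-commands the reflexive within its binding domain — allowed (Principle A).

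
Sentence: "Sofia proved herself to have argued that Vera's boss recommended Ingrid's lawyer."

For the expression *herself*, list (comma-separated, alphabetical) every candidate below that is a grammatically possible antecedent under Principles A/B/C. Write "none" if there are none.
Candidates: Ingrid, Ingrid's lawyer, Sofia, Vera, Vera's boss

*herself* is a reflexive; Principle A requires it to be bound within its binding domain — the matrix clause.
— Ingrid: possessor inside the object DP of the clause headed by 'recommended'; does not c-command the reflexive — cannot bind it (Principle A).
— Ingrid's lawyer: object of the clause headed by 'recommended'; does not c-command the reflexive — cannot bind it (Principle A).
— Sofia: subject of the matrix clause; c-commands the reflexive within its binding domain — allowed (Principle A).
— Vera: possessor inside the subject DP of the clause headed by 'recommended'; does not c-command the reflexive — cannot bind it (Principle A).
— Vera's boss: subject of the clause headed by 'recommended'; does not c-command the reflexive — cannot bind it (Principle A).

Sofia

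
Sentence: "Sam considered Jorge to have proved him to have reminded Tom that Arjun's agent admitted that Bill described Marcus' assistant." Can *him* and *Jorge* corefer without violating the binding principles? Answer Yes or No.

No

*Jorge* is an R-expression; Principle C requires it to be free (not bound by any c-commanding expression).
— him: subject of the clause headed by 'reminded'; the R-expression locally c-commands the pronoun — coreference blocked (Principle B on the pronoun).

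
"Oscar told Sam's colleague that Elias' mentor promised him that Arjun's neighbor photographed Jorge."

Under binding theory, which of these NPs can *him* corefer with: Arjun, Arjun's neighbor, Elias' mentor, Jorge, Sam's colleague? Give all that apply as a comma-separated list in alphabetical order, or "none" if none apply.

*him* is a pronoun; Principle B requires it to be free in its binding domain — the clause headed by 'promised'.
— Arjun: possessor inside the subject DP of the clause headed by 'photographed'; is c-commanded by the pronoun; coreference would bind this R-expression — blocked (Principle C).
— Arjun's neighbor: subject of the clause headed by 'photographed'; is c-commanded by the pronoun; coreference would bind this R-expression — blocked (Principle C).
— Elias' mentor: subject of the clause headed by 'promised'; c-commands the pronoun within its binding domain — blocked (Principle B).
— Jorge: object of the clause headed by 'photographed'; is c-commanded by the pronoun; coreference would bind this R-expression — blocked (Principle C).
— Sam's colleague: object of the matrix clause; c-commands the pronoun but lies outside its binding domain — allowed.

Sam's colleague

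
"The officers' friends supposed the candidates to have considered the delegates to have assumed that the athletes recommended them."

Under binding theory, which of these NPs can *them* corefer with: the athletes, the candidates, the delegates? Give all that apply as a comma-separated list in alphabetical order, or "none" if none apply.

*them* is a pronoun; Principle B requires it to be free in its binding domain — the clause headed by 'recommended'.
— the athletes: subject of the clause headed by 'recommended'; c-commands the pronoun within its binding domain — blocked (Principle B).
— the candidates: subject of the clause headed by 'considered'; c-commands the pronoun but lies outside its binding domain — allowed.
— the delegates: subject of the clause headed by 'assumed'; c-commands the pronoun but lies outside its binding domain — allowed.

the candidates, the delegates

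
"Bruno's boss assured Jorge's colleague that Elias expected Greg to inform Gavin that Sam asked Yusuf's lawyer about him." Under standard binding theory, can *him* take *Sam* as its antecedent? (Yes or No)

*him* is a pronoun; Principle B requires it to be free in its binding domain — the clause headed by 'asked'.
— Sam: subject of the clause headed by 'asked'; c-commands the pronoun within its binding domain — blocked (Principle B).

No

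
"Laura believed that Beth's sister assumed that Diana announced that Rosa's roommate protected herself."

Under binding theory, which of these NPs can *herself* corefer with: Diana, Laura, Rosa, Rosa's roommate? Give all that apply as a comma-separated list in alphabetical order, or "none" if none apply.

Rosa's roommate

*herself* is a reflexive; Principle A requires it to be bound within its binding domain — the clause headed by 'protected'.
— Diana: subject of the clause headed by 'announced'; c-commands the reflexive but lies outside its binding domain — cannot bind it (Principle A).
— Laura: subject of the matrix clause; c-commands the reflexive but lies outside its binding domain — cannot bind it (Principle A).
— Rosa: possessor inside the subject DP of the clause headed by 'protected'; does not c-command the reflexive — cannot bind it (Principle A).
— Rosa's roommate: subject of the clause headed by 'protected'; c-commands the reflexive within its binding domain — allowed (Principle A).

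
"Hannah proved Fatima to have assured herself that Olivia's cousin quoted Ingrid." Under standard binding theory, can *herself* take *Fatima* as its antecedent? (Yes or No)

*herself* is a reflexive; Principle A requires it to be bound within its binding domain — the clause headed by 'assured'.
— Fatima: subject of the clause headed by 'assured'; c-commands the reflexive within its binding domain — allowed (Principle A).

Yes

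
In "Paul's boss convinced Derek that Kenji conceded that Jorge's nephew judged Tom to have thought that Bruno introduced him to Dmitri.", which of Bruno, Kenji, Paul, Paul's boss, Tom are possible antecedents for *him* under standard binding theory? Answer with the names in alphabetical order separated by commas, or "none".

Kenji, Paul, Paul's boss, Tom

*him* is a pronoun; Principle B requires it to be free in its binding domain — the clause headed by 'introduced'.
— Bruno: subject of the clause headed by 'introduced'; c-commands the pronoun within its binding domain — blocked (Principle B).
— Kenji: subject of the clause headed by 'conceded'; c-commands the pronoun but lies outside its binding domain — allowed.
— Paul: possessor inside the subject DP of the matrix clause; does not c-command the pronoun — Principle B does not apply; allowed.
— Paul's boss: subject of the matrix clause; c-commands the pronoun but lies outside its binding domain — allowed.
— Tom: subject of the clause headed by 'thought'; c-commands the pronoun but lies outside its binding domain — allowed.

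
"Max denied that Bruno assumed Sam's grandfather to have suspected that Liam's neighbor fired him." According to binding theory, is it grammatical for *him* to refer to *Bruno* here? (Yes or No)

*Bruno* is an R-expression; Principle C requires it to be free (not bound by any c-commanding expression).
— him: object of the clause headed by 'fired'; the pronoun does not c-command the R-expression — coreference allowed.

Yes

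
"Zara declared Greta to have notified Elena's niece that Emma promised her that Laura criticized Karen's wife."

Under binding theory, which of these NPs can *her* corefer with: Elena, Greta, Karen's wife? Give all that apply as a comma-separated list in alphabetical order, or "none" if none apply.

*her* is a pronoun; Principle B requires it to be free in its binding domain — the clause headed by 'promised'.
— Elena: possessor inside the object DP of the clause headed by 'notified'; does not c-command the pronoun — Principle B does not apply; allowed.
— Greta: subject of the clause headed by 'notified'; c-commands the pronoun but lies outside its binding domain — allowed.
— Karen's wife: object of the clause headed by 'criticized'; is c-commanded by the pronoun; coreference would bind this R-expression — blocked (Principle C).

Elena, Greta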